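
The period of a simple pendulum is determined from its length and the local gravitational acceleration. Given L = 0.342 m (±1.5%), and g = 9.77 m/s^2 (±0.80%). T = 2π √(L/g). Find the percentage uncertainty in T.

Since T is a product/quotient, work with relative uncertainties:
  (½·δL/L)² = (0.5×0.0150)² = 5.62e-05;  (−½·δg/g)² = (-0.5×0.00800)² = 1.6e-05
δT/T = √(7.22e-05) = 0.00850

0.850%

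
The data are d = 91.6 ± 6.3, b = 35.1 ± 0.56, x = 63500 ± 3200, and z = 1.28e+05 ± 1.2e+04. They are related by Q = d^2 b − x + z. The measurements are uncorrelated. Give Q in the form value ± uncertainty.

(3.59 ± 0.426) × 10^5

Let p = d^2·b = 2.95e+05. δp/p = √((2·δd/d)² + (1·δb/b)²) = √(0.0189 + 0.000255) = 0.138, so δp = 40800.
Q = p − x + z: δQ = √(δp² + δx² + δz²) = √(1.66e+09 + 1.02e+07 + 1.44e+08) = 42600
Q = 3.59e+05.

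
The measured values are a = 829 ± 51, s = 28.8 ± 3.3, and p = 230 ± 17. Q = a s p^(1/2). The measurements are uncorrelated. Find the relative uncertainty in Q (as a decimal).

For a monomial Q ∝ a, s, p^(1/2), fractional errors add in quadrature:
  (1·δa/a)² = (1×0.0615)² = 0.00378;  (1·δs/s)² = (1×0.115)² = 0.0131;  (½·δp/p)² = (0.5×0.0739)² = 0.00137
δQ/Q = √(0.0183) = 0.135

0.135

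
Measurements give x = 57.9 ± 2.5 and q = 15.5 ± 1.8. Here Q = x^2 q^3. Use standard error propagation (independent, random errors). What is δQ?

Since Q is a product/quotient, work with relative uncertainties:
  (2·δx/x)² = (2×0.0432)² = 0.00746;  (3·δq/q)² = (3×0.116)² = 0.121
δQ/Q = √(0.129) = 0.359
Q = 1.25e+07, so δQ = 0.359 × 1.25e+07 = 4.48e+06.

4.48e+06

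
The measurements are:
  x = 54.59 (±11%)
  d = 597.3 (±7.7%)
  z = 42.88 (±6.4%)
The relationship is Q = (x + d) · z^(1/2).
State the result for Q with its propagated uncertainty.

Let u = x + d = 651.9. δu = √(δx² + δd²) = √(36.1 + 2120) = 46.4, so δu/u = 0.0712.
Q is then a monomial in u, z:
δQ/Q = √((δu/u)² + (½·δz/z)²) = √(0.00506 + 0.00102) = 0.0780
Q = 4269, so δQ = 0.0780 × 4269 = 333.

4269 ± 333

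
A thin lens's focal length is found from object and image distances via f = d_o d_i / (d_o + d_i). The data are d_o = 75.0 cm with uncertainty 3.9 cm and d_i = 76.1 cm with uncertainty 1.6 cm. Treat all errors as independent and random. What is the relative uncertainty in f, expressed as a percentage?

∂f/∂d_o = (d_i/(d_o+d_i))² = 0.254;  ∂f/∂d_i = (d_o/(d_o+d_i))² = 0.246
δf = √((∂f/∂d_o · δd_o)² + (∂f/∂d_i · δd_i)²) = √(0.979 + 0.155) = 1.06 cm
f = 37.8 cm, so δf/f = 1.06/37.8 = 0.0282.

2.82%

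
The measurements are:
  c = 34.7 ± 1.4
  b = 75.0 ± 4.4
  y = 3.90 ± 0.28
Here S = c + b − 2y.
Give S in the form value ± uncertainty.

102 ± 4.65

Sums and differences: (δS)² = Σ (cᵢ δxᵢ)².
  (δc)² = 1.96;  (δb)² = 19.4;  (2·δy)² = 0.314
δS = √(21.6) = 4.65
S = 102.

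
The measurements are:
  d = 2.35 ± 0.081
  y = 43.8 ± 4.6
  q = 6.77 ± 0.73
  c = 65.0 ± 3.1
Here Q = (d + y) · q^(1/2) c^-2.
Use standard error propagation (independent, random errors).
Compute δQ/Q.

Let u = d + y = 46.1. δu = √(δd² + δy²) = √(0.00656 + 21.2) = 4.60, so δu/u = 0.0997.
Q is then a monomial in u, q, c:
δQ/Q = √((δu/u)² + (½·δq/q)² + (-2·δc/c)²) = √(0.00994 + 0.00291 + 0.00910) = 0.148

0.148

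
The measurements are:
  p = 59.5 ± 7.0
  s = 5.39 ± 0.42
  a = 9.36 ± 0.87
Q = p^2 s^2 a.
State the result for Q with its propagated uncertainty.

(9.63 ± 2.86) × 10^5

For a monomial Q ∝ p^2, s^2, a, fractional errors add in quadrature:
  (2·δp/p)² = (2×0.118)² = 0.0554;  (2·δs/s)² = (2×0.0779)² = 0.0243;  (1·δa/a)² = (1×0.0929)² = 0.00864
δQ/Q = √(0.0883) = 0.297
Q = 9.63e+05, so δQ = 0.297 × 9.63e+05 = 2.86e+05.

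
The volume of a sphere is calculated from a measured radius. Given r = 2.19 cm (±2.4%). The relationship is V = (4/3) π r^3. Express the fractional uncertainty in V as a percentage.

Each factor contributes (exponent × relative error)² to (δV/V)²:
  (3·δr/r)² = (3×0.0240)² = 0.00518
δV/V = √(0.00518) = 0.0720

7.20%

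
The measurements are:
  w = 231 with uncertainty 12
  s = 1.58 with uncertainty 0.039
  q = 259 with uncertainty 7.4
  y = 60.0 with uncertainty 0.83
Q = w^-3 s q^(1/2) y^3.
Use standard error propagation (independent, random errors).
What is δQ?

Relative error in a monomial: (δQ/Q)² = Σ (nᵢ · δxᵢ/xᵢ)².
  (-3·δw/w)² = (-3×0.0519)² = 0.0243;  (1·δs/s)² = (1×0.0247)² = 0.000609;  (½·δq/q)² = (0.5×0.0286)² = 0.000204;  (3·δy/y)² = (3×0.0138)² = 0.00172
δQ/Q = √(0.0268) = 0.164
Q = 0.446, so δQ = 0.164 × 0.446 = 0.0730.

0.0730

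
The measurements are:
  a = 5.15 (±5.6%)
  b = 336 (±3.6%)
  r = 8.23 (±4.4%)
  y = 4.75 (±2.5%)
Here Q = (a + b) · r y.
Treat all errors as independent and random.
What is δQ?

824

Let u = a + b = 341. δu = √(δa² + δb²) = √(0.0832 + 146) = 12.1, so δu/u = 0.0355.
Q is then a monomial in u, r, y:
δQ/Q = √((δu/u)² + (1·δr/r)² + (1·δy/y)²) = √(0.00126 + 0.00194 + 0.000625) = 0.0618
Q = 13300, so δQ = 0.0618 × 13300 = 824.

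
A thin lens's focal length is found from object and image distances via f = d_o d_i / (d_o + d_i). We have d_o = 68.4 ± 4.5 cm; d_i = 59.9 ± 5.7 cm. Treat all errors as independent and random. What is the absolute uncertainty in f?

1.89 cm

∂f/∂d_o = (d_i/(d_o+d_i))² = 0.218;  ∂f/∂d_i = (d_o/(d_o+d_i))² = 0.284
δf = √((∂f/∂d_o · δd_o)² + (∂f/∂d_i · δd_i)²) = √(0.962 + 2.62) = 1.89 cm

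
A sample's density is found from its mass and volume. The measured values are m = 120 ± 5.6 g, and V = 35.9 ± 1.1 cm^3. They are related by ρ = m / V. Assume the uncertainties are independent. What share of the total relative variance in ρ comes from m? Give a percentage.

(δρ/ρ)² = (1·δm/m)² + (-1·δV/V)²
  m term: (1×0.0467)² = 0.00218
  V term: (-1×0.0306)² = 0.000939
Total = 0.00312. Share from m = 0.00218/0.00312 = 0.699.

69.9%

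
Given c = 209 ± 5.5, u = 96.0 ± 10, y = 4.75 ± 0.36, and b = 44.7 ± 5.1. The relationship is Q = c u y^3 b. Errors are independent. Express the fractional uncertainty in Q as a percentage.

Each factor contributes (exponent × relative error)² to (δQ/Q)²:
  (1·δc/c)² = (1×0.0263)² = 0.000693;  (1·δu/u)² = (1×0.104)² = 0.0109;  (3·δy/y)² = (3×0.0758)² = 0.0517;  (1·δb/b)² = (1×0.114)² = 0.0130
δQ/Q = √(0.0763) = 0.276

27.6%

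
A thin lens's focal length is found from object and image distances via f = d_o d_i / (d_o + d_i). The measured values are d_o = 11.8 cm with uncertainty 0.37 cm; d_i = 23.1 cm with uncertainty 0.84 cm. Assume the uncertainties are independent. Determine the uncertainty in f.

0.188 cm

∂f/∂d_o = (d_i/(d_o+d_i))² = 0.438;  ∂f/∂d_i = (d_o/(d_o+d_i))² = 0.114
δf = √((∂f/∂d_o · δd_o)² + (∂f/∂d_i · δd_i)²) = √(0.0263 + 0.00922) = 0.188 cm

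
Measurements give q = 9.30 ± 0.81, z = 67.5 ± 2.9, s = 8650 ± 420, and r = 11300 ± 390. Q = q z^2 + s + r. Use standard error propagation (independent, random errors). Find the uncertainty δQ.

Let p = q·z^2 = 42400. δp/p = √((1·δq/q)² + (2·δz/z)²) = √(0.00759 + 0.00738) = 0.122, so δp = 5180.
Q = p + s + r: δQ = √(δp² + δs² + δr²) = √(2.69e+07 + 1.76e+05 + 1.52e+05) = 5220

5220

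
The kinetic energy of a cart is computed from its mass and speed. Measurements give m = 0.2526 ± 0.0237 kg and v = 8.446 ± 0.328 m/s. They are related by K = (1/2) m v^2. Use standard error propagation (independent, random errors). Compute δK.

Products/powers → add relative errors in quadrature, weighted by exponent:
  (1·δm/m)² = (1×0.0938)² = 0.00880;  (2·δv/v)² = (2×0.0388)² = 0.00603
δK/K = √(0.0148) = 0.122
K = 9.010 J, so δK = 0.122 × 9.010 = 1.10 J.

1.10 J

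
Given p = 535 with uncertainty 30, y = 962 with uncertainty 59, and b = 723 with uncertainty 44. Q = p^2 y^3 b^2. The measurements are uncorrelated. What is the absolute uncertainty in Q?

3.3e+19

Relative error in a monomial: (δQ/Q)² = Σ (nᵢ · δxᵢ/xᵢ)².
  (2·δp/p)² = (2×0.0561)² = 0.0126;  (3·δy/y)² = (3×0.0613)² = 0.0339;  (2·δb/b)² = (2×0.0609)² = 0.0148
δQ/Q = √(0.0612) = 0.247
Q = 1.33e+20, so δQ = 0.247 × 1.33e+20 = 3.3e+19.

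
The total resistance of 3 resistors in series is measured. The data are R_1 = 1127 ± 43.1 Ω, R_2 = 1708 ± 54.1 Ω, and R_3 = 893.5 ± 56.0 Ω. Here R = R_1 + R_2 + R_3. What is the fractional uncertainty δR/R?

Absolute uncertainties add in quadrature for a linear combination:
  (δR_1)² = 1860;  (δR_2)² = 2930;  (δR_3)² = 3140
δR = √(7920) = 89.0 Ω
R = 3728 Ω, so δR/R = 89.0/3728 = 0.0239.

0.0239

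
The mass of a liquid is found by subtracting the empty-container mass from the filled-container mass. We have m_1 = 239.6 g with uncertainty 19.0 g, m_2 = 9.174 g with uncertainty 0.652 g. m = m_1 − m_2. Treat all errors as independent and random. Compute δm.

Each term contributes (cᵢ δxᵢ)² to (δm)²:
  (δm_1)² = 361;  (δm_2)² = 0.425
δm = √(361) = 19.0 g

19.0 g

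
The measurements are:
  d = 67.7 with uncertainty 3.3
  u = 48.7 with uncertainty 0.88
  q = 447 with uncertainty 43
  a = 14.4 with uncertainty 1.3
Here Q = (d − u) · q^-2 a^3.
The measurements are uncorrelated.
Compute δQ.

0.107

Let w = d − u = 19.0. δw = √(δd² + δu²) = √(10.9 + 0.774) = 3.42, so δw/w = 0.180.
Q is then a monomial in w, q, a:
δQ/Q = √((δw/w)² + (-2·δq/q)² + (3·δa/a)²) = √(0.0323 + 0.0370 + 0.0734) = 0.378
Q = 0.284, so δQ = 0.378 × 0.284 = 0.107.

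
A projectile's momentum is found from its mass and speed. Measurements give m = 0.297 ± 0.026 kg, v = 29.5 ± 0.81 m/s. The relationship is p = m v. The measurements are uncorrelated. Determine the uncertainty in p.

Products/powers → add relative errors in quadrature, weighted by exponent:
  (1·δm/m)² = (1×0.0875)² = 0.00766;  (1·δv/v)² = (1×0.0275)² = 0.000754
δp/p = √(0.00842) = 0.0917
p = 8.76 kg·m/s, so δp = 0.0917 × 8.76 = 0.804 kg·m/s.

0.804 kg·m/s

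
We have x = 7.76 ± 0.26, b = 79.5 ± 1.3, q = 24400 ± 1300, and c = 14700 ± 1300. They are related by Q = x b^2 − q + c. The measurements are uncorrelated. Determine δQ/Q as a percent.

Let p = x·b^2 = 49000. δp/p = √((1·δx/x)² + (2·δb/b)²) = √(0.00112 + 0.00107) = 0.0468, so δp = 2300.
Q = p − q + c: δQ = √(δp² + δq² + δc²) = √(5.27e+06 + 1.69e+06 + 1.69e+06) = 2940
Q = 39300, so δQ/Q = 2940/39300 = 0.0748.

7.48%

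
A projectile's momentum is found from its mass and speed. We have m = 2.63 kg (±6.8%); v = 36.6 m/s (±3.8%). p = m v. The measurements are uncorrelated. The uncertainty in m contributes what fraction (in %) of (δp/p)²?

(δp/p)² = (1·δm/m)² + (1·δv/v)²
  m term: (1×0.0680)² = 0.00462
  v term: (1×0.0380)² = 0.00144
Total = 0.00607. Share from m = 0.00462/0.00607 = 0.762.

76.2%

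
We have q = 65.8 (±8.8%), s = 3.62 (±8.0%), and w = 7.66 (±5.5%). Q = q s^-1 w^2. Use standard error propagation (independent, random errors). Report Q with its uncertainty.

1070 ± 173

Since Q is a product/quotient, work with relative uncertainties:
  (1·δq/q)² = (1×0.0880)² = 0.00774;  (-1·δs/s)² = (-1×0.0800)² = 0.00640;  (2·δw/w)² = (2×0.0550)² = 0.0121
δQ/Q = √(0.0262) = 0.162
Q = 1070, so δQ = 0.162 × 1070 = 173.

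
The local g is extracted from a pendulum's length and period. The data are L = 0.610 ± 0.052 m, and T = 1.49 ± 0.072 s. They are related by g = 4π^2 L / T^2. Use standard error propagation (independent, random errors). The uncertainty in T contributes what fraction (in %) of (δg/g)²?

56.2%

(δg/g)² = (1·δL/L)² + (-2·δT/T)²
  L term: (1×0.0852)² = 0.00727
  T term: (-2×0.0483)² = 0.00934
Total = 0.0166. Share from T = 0.00934/0.0166 = 0.562.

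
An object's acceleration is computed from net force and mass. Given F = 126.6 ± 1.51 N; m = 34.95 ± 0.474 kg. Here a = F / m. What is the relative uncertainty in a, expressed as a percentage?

1.81%

Products/powers → add relative errors in quadrature, weighted by exponent:
  (1·δF/F)² = (1×0.0119)² = 0.000142;  (-1·δm/m)² = (-1×0.0136)² = 0.000184
δa/a = √(0.000326) = 0.0181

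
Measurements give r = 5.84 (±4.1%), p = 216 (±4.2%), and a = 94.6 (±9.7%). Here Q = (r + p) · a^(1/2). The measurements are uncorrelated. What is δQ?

137

Let u = r + p = 222. δu = √(δr² + δp²) = √(0.0573 + 82.3) = 9.08, so δu/u = 0.0409.
Q is then a monomial in u, a:
δQ/Q = √((δu/u)² + (½·δa/a)²) = √(0.00167 + 0.00235) = 0.0634
Q = 2160, so δQ = 0.0634 × 2160 = 137.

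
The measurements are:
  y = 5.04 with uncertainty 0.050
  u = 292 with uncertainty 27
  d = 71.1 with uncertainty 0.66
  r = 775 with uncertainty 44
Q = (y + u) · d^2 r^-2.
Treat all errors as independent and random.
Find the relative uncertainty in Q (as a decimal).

0.147

Let w = y + u = 297. δw = √(δy² + δu²) = √(0.00250 + 729) = 27.0, so δw/w = 0.0909.
Q is then a monomial in w, d, r:
δQ/Q = √((δw/w)² + (2·δd/d)² + (-2·δr/r)²) = √(0.00826 + 0.000345 + 0.0129) = 0.147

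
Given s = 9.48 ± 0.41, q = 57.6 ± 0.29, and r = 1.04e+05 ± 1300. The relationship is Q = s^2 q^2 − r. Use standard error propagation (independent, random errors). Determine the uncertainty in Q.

Let p = s^2·q^2 = 2.98e+05. δp/p = √((2·δs/s)² + (2·δq/q)²) = √(0.00748 + 0.000101) = 0.0871, so δp = 26000.
Q = p − r: δQ = √(δp² + δr²) = √(6.74e+08 + 1.69e+06) = 26000

26000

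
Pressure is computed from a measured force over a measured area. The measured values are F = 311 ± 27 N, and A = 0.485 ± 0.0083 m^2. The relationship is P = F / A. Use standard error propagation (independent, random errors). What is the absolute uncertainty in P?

56.7 Pa

Relative error in a monomial: (δP/P)² = Σ (nᵢ · δxᵢ/xᵢ)².
  (1·δF/F)² = (1×0.0868)² = 0.00754;  (-1·δA/A)² = (-1×0.0171)² = 0.000293
δP/P = √(0.00783) = 0.0885
P = 641 Pa, so δP = 0.0885 × 641 = 56.7 Pa.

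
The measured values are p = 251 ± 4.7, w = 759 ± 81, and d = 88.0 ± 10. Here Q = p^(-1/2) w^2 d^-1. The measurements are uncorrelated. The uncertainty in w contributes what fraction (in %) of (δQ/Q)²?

77.8%

(δQ/Q)² = (−½·δp/p)² + (2·δw/w)² + (-1·δd/d)²
  p term: (-0.5×0.0187)² = 8.77e-05
  w term: (2×0.107)² = 0.0456
  d term: (-1×0.114)² = 0.0129
Total = 0.0586. Share from w = 0.0456/0.0586 = 0.778.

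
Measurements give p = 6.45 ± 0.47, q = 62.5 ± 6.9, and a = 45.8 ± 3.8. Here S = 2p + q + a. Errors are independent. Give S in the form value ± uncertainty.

For a sum/difference, combine absolute errors in quadrature:
  (2·δp)² = 0.884;  (δq)² = 47.6;  (δa)² = 14.4
δS = √(62.9) = 7.93
S = 121.

121 ± 7.93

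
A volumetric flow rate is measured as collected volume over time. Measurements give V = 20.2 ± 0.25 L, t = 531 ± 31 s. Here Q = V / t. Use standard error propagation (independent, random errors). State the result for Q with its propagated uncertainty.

Since Q is a product/quotient, work with relative uncertainties:
  (1·δV/V)² = (1×0.0124)² = 0.000153;  (-1·δt/t)² = (-1×0.0584)² = 0.00341
δQ/Q = √(0.00356) = 0.0597
Q = 0.0380 L/s, so δQ = 0.0597 × 0.0380 = 0.00227 L/s.

0.0380 ± 0.00227 L/s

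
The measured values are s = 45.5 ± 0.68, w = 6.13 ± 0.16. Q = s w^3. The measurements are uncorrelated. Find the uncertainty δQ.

835

Relative error in a monomial: (δQ/Q)² = Σ (nᵢ · δxᵢ/xᵢ)².
  (1·δs/s)² = (1×0.0149)² = 0.000223;  (3·δw/w)² = (3×0.0261)² = 0.00613
δQ/Q = √(0.00635) = 0.0797
Q = 10500, so δQ = 0.0797 × 10500 = 835.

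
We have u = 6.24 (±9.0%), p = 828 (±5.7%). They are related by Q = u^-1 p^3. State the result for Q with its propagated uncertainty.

Since Q is a product/quotient, work with relative uncertainties:
  (-1·δu/u)² = (-1×0.0900)² = 0.00810;  (3·δp/p)² = (3×0.0570)² = 0.0292
δQ/Q = √(0.0373) = 0.193
Q = 9.1e+07, so δQ = 0.193 × 9.1e+07 = 1.76e+07.

(9.10 ± 1.76) × 10^7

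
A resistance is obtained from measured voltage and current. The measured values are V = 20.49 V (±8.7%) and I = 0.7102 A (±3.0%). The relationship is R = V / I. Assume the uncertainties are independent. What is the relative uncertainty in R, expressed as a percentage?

9.20%

Products/powers → add relative errors in quadrature, weighted by exponent:
  (1·δV/V)² = (1×0.0870)² = 0.00757;  (-1·δI/I)² = (-1×0.0300)² = 0.000900
δR/R = √(0.00847) = 0.0920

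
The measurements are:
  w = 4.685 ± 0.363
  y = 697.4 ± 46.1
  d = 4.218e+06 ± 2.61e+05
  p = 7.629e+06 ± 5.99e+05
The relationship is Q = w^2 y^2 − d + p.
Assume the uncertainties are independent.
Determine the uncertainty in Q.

Let h = w^2·y^2 = 1.068e+07. δh/h = √((2·δw/w)² + (2·δy/y)²) = √(0.0240 + 0.0175) = 0.204, so δh = 2.17e+06.
Q = h − d + p: δQ = √(δh² + δd² + δp²) = √(4.73e+12 + 6.81e+10 + 3.59e+11) = 2.27e+06

2.27e+06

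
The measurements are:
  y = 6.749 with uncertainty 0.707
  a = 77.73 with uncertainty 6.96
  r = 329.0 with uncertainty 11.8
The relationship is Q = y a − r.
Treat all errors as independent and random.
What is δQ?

73.3

Let p = y·a = 524.6. δp/p = √((1·δy/y)² + (1·δa/a)²) = √(0.0110 + 0.00802) = 0.138, so δp = 72.3.
Q = p − r: δQ = √(δp² + δr²) = √(5230 + 139) = 73.3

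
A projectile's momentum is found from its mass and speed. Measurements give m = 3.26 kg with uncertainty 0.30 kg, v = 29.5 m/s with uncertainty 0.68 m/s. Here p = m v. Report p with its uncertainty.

96.2 ± 9.12 kg·m/s

Since p is a product/quotient, work with relative uncertainties:
  (1·δm/m)² = (1×0.0920)² = 0.00847;  (1·δv/v)² = (1×0.0231)² = 0.000531
δp/p = √(0.00900) = 0.0949
p = 96.2 kg·m/s, so δp = 0.0949 × 96.2 = 9.12 kg·m/s.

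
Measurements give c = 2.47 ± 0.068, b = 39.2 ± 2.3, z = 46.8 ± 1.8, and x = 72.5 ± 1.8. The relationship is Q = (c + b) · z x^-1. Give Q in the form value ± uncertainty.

26.9 ± 1.93

Let u = c + b = 41.7. δu = √(δc² + δb²) = √(0.00462 + 5.29) = 2.30, so δu/u = 0.0552.
Q is then a monomial in u, z, x:
δQ/Q = √((δu/u)² + (1·δz/z)² + (-1·δx/x)²) = √(0.00305 + 0.00148 + 0.000616) = 0.0717
Q = 26.9, so δQ = 0.0717 × 26.9 = 1.93.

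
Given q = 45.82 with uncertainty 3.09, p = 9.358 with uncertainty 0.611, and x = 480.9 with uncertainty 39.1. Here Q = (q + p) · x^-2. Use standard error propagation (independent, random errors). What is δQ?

Let u = q + p = 55.18. δu = √(δq² + δp²) = √(9.55 + 0.373) = 3.15, so δu/u = 0.0571.
Q is then a monomial in u, x:
δQ/Q = √((δu/u)² + (-2·δx/x)²) = √(0.00326 + 0.0264) = 0.172
Q = 0.0002386, so δQ = 0.172 × 0.0002386 = 4.11e-05.

4.11e-05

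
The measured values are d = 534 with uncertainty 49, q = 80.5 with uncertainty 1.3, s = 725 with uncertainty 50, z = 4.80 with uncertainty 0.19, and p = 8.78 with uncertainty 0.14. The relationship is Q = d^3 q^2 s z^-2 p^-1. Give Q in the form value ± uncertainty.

Each factor contributes (exponent × relative error)² to (δQ/Q)²:
  (3·δd/d)² = (3×0.0918)² = 0.0758;  (2·δq/q)² = (2×0.0161)² = 0.00104;  (1·δs/s)² = (1×0.0690)² = 0.00476;  (-2·δz/z)² = (-2×0.0396)² = 0.00627;  (-1·δp/p)² = (-1×0.0159)² = 0.000254
δQ/Q = √(0.0881) = 0.297
Q = 3.54e+12, so δQ = 0.297 × 3.54e+12 = 1.05e+12.

(3.54 ± 1.05) × 10^12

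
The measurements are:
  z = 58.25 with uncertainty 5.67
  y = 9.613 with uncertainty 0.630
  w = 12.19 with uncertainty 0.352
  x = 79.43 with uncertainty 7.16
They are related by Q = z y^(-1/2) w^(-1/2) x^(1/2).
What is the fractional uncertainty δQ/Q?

Q is a product of powers, so relative uncertainties combine in quadrature:
  (1·δz/z)² = (1×0.0973)² = 0.00947;  (−½·δy/y)² = (-0.5×0.0655)² = 0.00107;  (−½·δw/w)² = (-0.5×0.0289)² = 0.000208;  (½·δx/x)² = (0.5×0.0901)² = 0.00203
δQ/Q = √(0.0128) = 0.113

0.113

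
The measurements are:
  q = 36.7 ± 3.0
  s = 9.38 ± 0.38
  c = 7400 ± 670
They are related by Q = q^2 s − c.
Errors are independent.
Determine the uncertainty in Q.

Let p = q^2·s = 12600. δp/p = √((2·δq/q)² + (1·δs/s)²) = √(0.0267 + 0.00164) = 0.168, so δp = 2130.
Q = p − c: δQ = √(δp² + δc²) = √(4.53e+06 + 4.49e+05) = 2230

2230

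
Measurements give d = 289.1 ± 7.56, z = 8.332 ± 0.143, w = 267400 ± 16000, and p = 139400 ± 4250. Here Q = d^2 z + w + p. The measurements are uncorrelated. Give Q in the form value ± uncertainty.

(1.103 ± 0.0418) × 10^6

Let h = d^2·z = 696400. δh/h = √((2·δd/d)² + (1·δz/z)²) = √(0.00274 + 0.000295) = 0.0550, so δh = 38300.
Q = h + w + p: δQ = √(δh² + δw² + δp²) = √(1.47e+09 + 2.56e+08 + 1.81e+07) = 41800
Q = 1.103e+06.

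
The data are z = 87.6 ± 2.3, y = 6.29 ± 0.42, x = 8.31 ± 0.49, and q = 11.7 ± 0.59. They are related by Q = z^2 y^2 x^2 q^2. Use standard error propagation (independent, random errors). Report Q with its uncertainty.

(2.87 ± 0.607) × 10^9

Relative error in a monomial: (δQ/Q)² = Σ (nᵢ · δxᵢ/xᵢ)².
  (2·δz/z)² = (2×0.0263)² = 0.00276;  (2·δy/y)² = (2×0.0668)² = 0.0178;  (2·δx/x)² = (2×0.0590)² = 0.0139;  (2·δq/q)² = (2×0.0504)² = 0.0102
δQ/Q = √(0.0447) = 0.211
Q = 2.87e+09, so δQ = 0.211 × 2.87e+09 = 6.07e+08.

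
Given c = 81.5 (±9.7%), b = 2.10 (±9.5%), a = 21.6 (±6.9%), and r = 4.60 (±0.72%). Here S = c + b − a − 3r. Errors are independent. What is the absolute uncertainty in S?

8.05

For a sum/difference, combine absolute errors in quadrature:
  (δc)² = 62.5;  (δb)² = 0.0398;  (δa)² = 2.22;  (3·δr)² = 0.00987
δS = √(64.8) = 8.05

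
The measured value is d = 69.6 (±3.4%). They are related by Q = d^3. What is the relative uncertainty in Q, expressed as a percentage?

Each factor contributes (exponent × relative error)² to (δQ/Q)²:
  (3·δd/d)² = (3×0.0340)² = 0.0104
δQ/Q = √(0.0104) = 0.102

10.2%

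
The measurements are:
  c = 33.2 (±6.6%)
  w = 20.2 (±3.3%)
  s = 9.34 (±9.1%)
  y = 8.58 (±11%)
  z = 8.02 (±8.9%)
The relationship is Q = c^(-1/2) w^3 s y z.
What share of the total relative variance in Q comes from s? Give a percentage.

(δQ/Q)² = (−½·δc/c)² + (3·δw/w)² + (1·δs/s)² + (1·δy/y)² + (1·δz/z)²
  c term: (-0.5×0.0660)² = 0.00109
  w term: (3×0.0330)² = 0.00980
  s term: (1×0.0910)² = 0.00828
  y term: (1×0.110)² = 0.0121
  z term: (1×0.0890)² = 0.00792
Total = 0.0392. Share from s = 0.00828/0.0392 = 0.211.

21.1%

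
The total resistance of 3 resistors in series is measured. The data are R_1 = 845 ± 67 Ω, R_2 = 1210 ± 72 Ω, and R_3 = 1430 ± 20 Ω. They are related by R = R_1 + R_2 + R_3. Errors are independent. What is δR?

R is a linear combination, so absolute uncertainties add in quadrature:
  (δR_1)² = 4490;  (δR_2)² = 5180;  (δR_3)² = 400
δR = √(10100) = 100 Ω

100 Ω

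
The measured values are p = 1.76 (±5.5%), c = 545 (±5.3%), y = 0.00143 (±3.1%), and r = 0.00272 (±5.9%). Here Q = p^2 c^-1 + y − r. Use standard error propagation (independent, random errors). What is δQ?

0.000714

Let w = p^2·c^-1 = 0.00568. δw/w = √((2·δp/p)² + (-1·δc/c)²) = √(0.0121 + 0.00281) = 0.122, so δw = 0.000694.
Q = w + y − r: δQ = √(δw² + δy² + δr²) = √(4.82e-07 + 1.97e-09 + 2.58e-08) = 0.000714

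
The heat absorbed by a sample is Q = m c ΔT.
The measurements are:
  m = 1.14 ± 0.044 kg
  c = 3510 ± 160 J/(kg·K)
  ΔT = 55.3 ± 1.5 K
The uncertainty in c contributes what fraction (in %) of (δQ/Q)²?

48.3%

(δQ/Q)² = (1·δm/m)² + (1·δc/c)² + (1·δΔT/ΔT)²
  m term: (1×0.0386)² = 0.00149
  c term: (1×0.0456)² = 0.00208
  ΔT term: (1×0.0271)² = 0.000736
Total = 0.00430. Share from c = 0.00208/0.00430 = 0.483.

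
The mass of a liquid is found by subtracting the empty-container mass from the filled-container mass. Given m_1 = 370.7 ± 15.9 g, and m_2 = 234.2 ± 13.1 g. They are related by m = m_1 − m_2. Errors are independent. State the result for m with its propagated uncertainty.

Each term contributes (cᵢ δxᵢ)² to (δm)²:
  (δm_1)² = 253;  (δm_2)² = 172
δm = √(424) = 20.6 g
m = 136.5 g.

136.5 ± 20.6 g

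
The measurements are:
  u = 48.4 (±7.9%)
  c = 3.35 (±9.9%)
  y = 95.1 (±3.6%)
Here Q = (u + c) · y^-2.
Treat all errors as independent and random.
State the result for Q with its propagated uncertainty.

Let w = u + c = 51.8. δw = √(δu² + δc²) = √(14.6 + 0.110) = 3.84, so δw/w = 0.0742.
Q is then a monomial in w, y:
δQ/Q = √((δw/w)² + (-2·δy/y)²) = √(0.00550 + 0.00518) = 0.103
Q = 0.00572, so δQ = 0.103 × 0.00572 = 0.000591.

0.00572 ± 0.000591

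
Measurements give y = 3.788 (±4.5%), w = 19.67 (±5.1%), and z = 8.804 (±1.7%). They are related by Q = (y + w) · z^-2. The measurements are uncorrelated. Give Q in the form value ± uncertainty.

Let u = y + w = 23.46. δu = √(δy² + δw²) = √(0.0291 + 1.01) = 1.02, so δu/u = 0.0434.
Q is then a monomial in u, z:
δQ/Q = √((δu/u)² + (-2·δz/z)²) = √(0.00188 + 0.00116) = 0.0551
Q = 0.3026, so δQ = 0.0551 × 0.3026 = 0.0167.

0.3026 ± 0.0167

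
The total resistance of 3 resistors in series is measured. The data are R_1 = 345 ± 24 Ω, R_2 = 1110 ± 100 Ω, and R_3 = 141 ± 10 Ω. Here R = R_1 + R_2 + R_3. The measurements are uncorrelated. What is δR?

103 Ω

Absolute uncertainties add in quadrature for a linear combination:
  (δR_1)² = 576;  (δR_2)² = 10000;  (δR_3)² = 100
δR = √(10700) = 103 Ω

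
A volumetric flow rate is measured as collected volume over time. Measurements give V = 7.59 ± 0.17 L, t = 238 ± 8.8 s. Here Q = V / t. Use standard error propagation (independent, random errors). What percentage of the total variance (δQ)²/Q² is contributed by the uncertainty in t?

(δQ/Q)² = (1·δV/V)² + (-1·δt/t)²
  V term: (1×0.0224)² = 0.000502
  t term: (-1×0.0370)² = 0.00137
Total = 0.00187. Share from t = 0.00137/0.00187 = 0.732.

73.2%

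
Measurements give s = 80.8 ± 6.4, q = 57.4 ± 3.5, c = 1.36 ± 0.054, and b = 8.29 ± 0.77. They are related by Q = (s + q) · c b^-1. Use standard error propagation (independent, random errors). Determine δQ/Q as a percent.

11.4%

Let u = s + q = 138. δu = √(δs² + δq²) = √(41.0 + 12.2) = 7.29, so δu/u = 0.0528.
Q is then a monomial in u, c, b:
δQ/Q = √((δu/u)² + (1·δc/c)² + (-1·δb/b)²) = √(0.00279 + 0.00158 + 0.00863) = 0.114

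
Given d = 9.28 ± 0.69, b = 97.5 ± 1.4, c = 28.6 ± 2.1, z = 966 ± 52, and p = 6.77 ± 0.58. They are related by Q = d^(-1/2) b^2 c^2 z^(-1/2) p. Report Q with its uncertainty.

(5.56 ± 0.992) × 10^5

Since Q is a product/quotient, work with relative uncertainties:
  (−½·δd/d)² = (-0.5×0.0744)² = 0.00138;  (2·δb/b)² = (2×0.0144)² = 0.000825;  (2·δc/c)² = (2×0.0734)² = 0.0216;  (−½·δz/z)² = (-0.5×0.0538)² = 0.000724;  (1·δp/p)² = (1×0.0857)² = 0.00734
δQ/Q = √(0.0318) = 0.178
Q = 5.56e+05, so δQ = 0.178 × 5.56e+05 = 99200.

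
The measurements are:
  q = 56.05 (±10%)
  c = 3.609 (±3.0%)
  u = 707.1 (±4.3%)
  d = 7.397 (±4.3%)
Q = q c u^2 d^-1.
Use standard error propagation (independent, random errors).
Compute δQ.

Relative error in a monomial: (δQ/Q)² = Σ (nᵢ · δxᵢ/xᵢ)².
  (1·δq/q)² = (1×0.100)² = 0.0100;  (1·δc/c)² = (1×0.0300)² = 0.000900;  (2·δu/u)² = (2×0.0430)² = 0.00740;  (-1·δd/d)² = (-1×0.0430)² = 0.00185
δQ/Q = √(0.0201) = 0.142
Q = 1.367e+07, so δQ = 0.142 × 1.367e+07 = 1.94e+06.

1.94e+06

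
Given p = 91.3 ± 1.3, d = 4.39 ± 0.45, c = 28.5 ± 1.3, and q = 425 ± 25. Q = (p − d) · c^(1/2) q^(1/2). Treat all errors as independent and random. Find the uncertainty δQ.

387

Let u = p − d = 86.9. δu = √(δp² + δd²) = √(1.69 + 0.203) = 1.38, so δu/u = 0.0158.
Q is then a monomial in u, c, q:
δQ/Q = √((δu/u)² + (½·δc/c)² + (½·δq/q)²) = √(0.000251 + 0.000520 + 0.000865) = 0.0404
Q = 9570, so δQ = 0.0404 × 9570 = 387.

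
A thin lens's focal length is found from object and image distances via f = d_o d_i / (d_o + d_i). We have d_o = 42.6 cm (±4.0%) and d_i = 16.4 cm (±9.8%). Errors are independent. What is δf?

0.848 cm

∂f/∂d_o = (d_i/(d_o+d_i))² = 0.0773;  ∂f/∂d_i = (d_o/(d_o+d_i))² = 0.521
δf = √((∂f/∂d_o · δd_o)² + (∂f/∂d_i · δd_i)²) = √(0.0173 + 0.702) = 0.848 cm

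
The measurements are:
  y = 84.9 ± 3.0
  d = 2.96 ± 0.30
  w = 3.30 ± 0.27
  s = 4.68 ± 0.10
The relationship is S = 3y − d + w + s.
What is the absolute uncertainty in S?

Each term contributes (cᵢ δxᵢ)² to (δS)²:
  (3·δy)² = 81.0;  (δd)² = 0.0900;  (δw)² = 0.0729;  (δs)² = 0.0100
δS = √(81.2) = 9.01

9.01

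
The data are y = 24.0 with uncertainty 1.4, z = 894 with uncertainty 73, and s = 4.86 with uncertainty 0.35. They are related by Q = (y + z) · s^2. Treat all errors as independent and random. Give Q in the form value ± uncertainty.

21700 ± 3570

Let u = y + z = 918. δu = √(δy² + δz²) = √(1.96 + 5330) = 73.0, so δu/u = 0.0795.
Q is then a monomial in u, s:
δQ/Q = √((δu/u)² + (2·δs/s)²) = √(0.00633 + 0.0207) = 0.165
Q = 21700, so δQ = 0.165 × 21700 = 3570.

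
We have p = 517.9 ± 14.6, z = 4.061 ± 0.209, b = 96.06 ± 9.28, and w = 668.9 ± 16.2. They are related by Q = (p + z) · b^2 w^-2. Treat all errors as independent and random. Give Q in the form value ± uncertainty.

10.76 ± 2.17

Let u = p + z = 522.0. δu = √(δp² + δz²) = √(213 + 0.0437) = 14.6, so δu/u = 0.0280.
Q is then a monomial in u, b, w:
δQ/Q = √((δu/u)² + (2·δb/b)² + (-2·δw/w)²) = √(0.000783 + 0.0373 + 0.00235) = 0.201
Q = 10.76, so δQ = 0.201 × 10.76 = 2.17.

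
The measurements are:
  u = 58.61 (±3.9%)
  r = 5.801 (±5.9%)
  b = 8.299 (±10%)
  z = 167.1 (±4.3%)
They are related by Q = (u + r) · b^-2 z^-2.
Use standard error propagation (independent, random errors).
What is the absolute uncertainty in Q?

Let w = u + r = 64.41. δw = √(δu² + δr²) = √(5.22 + 0.117) = 2.31, so δw/w = 0.0359.
Q is then a monomial in w, b, z:
δQ/Q = √((δw/w)² + (-2·δb/b)² + (-2·δz/z)²) = √(0.00129 + 0.0400 + 0.00740) = 0.221
Q = 3.349e-05, so δQ = 0.221 × 3.349e-05 = 7.39e-06.

7.39e-06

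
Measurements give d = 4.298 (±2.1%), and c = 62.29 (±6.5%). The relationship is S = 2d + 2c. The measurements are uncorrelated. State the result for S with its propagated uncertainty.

Sums and differences: (δS)² = Σ (cᵢ δxᵢ)².
  (2·δd)² = 0.0326;  (2·δc)² = 65.6
δS = √(65.6) = 8.10
S = 133.2.

133.2 ± 8.10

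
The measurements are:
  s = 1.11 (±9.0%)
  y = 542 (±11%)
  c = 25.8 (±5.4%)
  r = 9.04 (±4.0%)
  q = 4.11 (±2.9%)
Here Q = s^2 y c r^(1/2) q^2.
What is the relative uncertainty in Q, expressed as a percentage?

Q is a product of powers, so relative uncertainties combine in quadrature:
  (2·δs/s)² = (2×0.0900)² = 0.0324;  (1·δy/y)² = (1×0.110)² = 0.0121;  (1·δc/c)² = (1×0.0540)² = 0.00292;  (½·δr/r)² = (0.5×0.0400)² = 0.000400;  (2·δq/q)² = (2×0.0290)² = 0.00336
δQ/Q = √(0.0512) = 0.226

22.6%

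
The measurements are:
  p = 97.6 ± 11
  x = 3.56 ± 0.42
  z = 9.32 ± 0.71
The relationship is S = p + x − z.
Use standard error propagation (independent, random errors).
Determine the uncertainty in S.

Each term contributes (cᵢ δxᵢ)² to (δS)²:
  (δp)² = 121;  (δx)² = 0.176;  (δz)² = 0.504
δS = √(122) = 11.0

11.0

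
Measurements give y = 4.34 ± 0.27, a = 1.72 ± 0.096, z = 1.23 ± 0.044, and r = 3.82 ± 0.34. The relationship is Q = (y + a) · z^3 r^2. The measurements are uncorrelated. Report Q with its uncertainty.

Let u = y + a = 6.06. δu = √(δy² + δa²) = √(0.0729 + 0.00922) = 0.287, so δu/u = 0.0473.
Q is then a monomial in u, z, r:
δQ/Q = √((δu/u)² + (3·δz/z)² + (2·δr/r)²) = √(0.00224 + 0.0115 + 0.0317) = 0.213
Q = 165, so δQ = 0.213 × 165 = 35.1.

165 ± 35.1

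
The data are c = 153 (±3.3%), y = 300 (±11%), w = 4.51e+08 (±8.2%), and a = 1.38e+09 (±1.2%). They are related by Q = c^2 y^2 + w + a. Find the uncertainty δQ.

Let p = c^2·y^2 = 2.11e+09. δp/p = √((2·δc/c)² + (2·δy/y)²) = √(0.00436 + 0.0484) = 0.230, so δp = 4.84e+08.
Q = p + w + a: δQ = √(δp² + δw² + δa²) = √(2.34e+17 + 1.37e+15 + 2.74e+14) = 4.86e+08

4.86e+08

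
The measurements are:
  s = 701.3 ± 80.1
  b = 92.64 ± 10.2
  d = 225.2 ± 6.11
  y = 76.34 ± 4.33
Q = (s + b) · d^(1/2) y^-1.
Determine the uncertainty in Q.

18.3

Let u = s + b = 793.9. δu = √(δs² + δb²) = √(6420 + 104) = 80.7, so δu/u = 0.102.
Q is then a monomial in u, d, y:
δQ/Q = √((δu/u)² + (½·δd/d)² + (-1·δy/y)²) = √(0.0103 + 0.000184 + 0.00322) = 0.117
Q = 156.1, so δQ = 0.117 × 156.1 = 18.3.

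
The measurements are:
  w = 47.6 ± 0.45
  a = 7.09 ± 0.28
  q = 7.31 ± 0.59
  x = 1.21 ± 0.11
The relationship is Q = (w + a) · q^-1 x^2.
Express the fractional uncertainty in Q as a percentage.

19.9%

Let u = w + a = 54.7. δu = √(δw² + δa²) = √(0.203 + 0.0784) = 0.530, so δu/u = 0.00969.
Q is then a monomial in u, q, x:
δQ/Q = √((δu/u)² + (-1·δq/q)² + (2·δx/x)²) = √(9.39e-05 + 0.00651 + 0.0331) = 0.199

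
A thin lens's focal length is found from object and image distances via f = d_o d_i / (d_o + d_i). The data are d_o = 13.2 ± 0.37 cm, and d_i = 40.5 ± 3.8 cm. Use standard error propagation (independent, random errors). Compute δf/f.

∂f/∂d_o = (d_i/(d_o+d_i))² = 0.569;  ∂f/∂d_i = (d_o/(d_o+d_i))² = 0.0604
δf = √((∂f/∂d_o · δd_o)² + (∂f/∂d_i · δd_i)²) = √(0.0443 + 0.0527) = 0.311 cm
f = 9.96 cm, so δf/f = 0.311/9.96 = 0.0313.

0.0313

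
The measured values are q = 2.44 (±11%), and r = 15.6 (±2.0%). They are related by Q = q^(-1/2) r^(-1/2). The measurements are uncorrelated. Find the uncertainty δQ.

Each factor contributes (exponent × relative error)² to (δQ/Q)²:
  (−½·δq/q)² = (-0.5×0.110)² = 0.00302;  (−½·δr/r)² = (-0.5×0.0200)² = 0.000100
δQ/Q = √(0.00312) = 0.0559
Q = 0.162, so δQ = 0.0559 × 0.162 = 0.00906.

0.00906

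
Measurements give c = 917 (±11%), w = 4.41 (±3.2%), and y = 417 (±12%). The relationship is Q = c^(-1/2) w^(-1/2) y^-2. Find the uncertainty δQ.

2.23e-08

Since Q is a product/quotient, work with relative uncertainties:
  (−½·δc/c)² = (-0.5×0.110)² = 0.00302;  (−½·δw/w)² = (-0.5×0.0320)² = 0.000256;  (-2·δy/y)² = (-2×0.120)² = 0.0576
δQ/Q = √(0.0609) = 0.247
Q = 9.04e-08, so δQ = 0.247 × 9.04e-08 = 2.23e-08.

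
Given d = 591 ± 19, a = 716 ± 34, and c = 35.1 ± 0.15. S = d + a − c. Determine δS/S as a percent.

3.06%

Each term contributes (cᵢ δxᵢ)² to (δS)²:
  (δd)² = 361;  (δa)² = 1160;  (δc)² = 0.0225
δS = √(1520) = 38.9
S = 1270, so δS/S = 38.9/1270 = 0.0306.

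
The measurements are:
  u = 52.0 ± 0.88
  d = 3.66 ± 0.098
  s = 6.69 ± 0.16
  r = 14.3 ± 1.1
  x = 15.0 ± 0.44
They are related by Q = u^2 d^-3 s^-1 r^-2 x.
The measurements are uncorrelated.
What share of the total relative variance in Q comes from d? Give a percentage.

(δQ/Q)² = (2·δu/u)² + (-3·δd/d)² + (-1·δs/s)² + (-2·δr/r)² + (1·δx/x)²
  u term: (2×0.0169)² = 0.00115
  d term: (-3×0.0268)² = 0.00645
  s term: (-1×0.0239)² = 0.000572
  r term: (-2×0.0769)² = 0.0237
  x term: (1×0.0293)² = 0.000860
Total = 0.0327. Share from d = 0.00645/0.0327 = 0.197.

19.7%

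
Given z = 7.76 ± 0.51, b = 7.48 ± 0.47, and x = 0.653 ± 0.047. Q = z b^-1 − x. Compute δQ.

Let p = z·b^-1 = 1.04. δp/p = √((1·δz/z)² + (-1·δb/b)²) = √(0.00432 + 0.00395) = 0.0909, so δp = 0.0943.
Q = p − x: δQ = √(δp² + δx²) = √(0.00890 + 0.00221) = 0.105

0.105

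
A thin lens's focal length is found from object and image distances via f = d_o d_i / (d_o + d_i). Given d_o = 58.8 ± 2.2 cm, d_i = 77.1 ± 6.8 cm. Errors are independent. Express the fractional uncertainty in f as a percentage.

∂f/∂d_o = (d_i/(d_o+d_i))² = 0.322;  ∂f/∂d_i = (d_o/(d_o+d_i))² = 0.187
δf = √((∂f/∂d_o · δd_o)² + (∂f/∂d_i · δd_i)²) = √(0.501 + 1.62) = 1.46 cm
f = 33.4 cm, so δf/f = 1.46/33.4 = 0.0437.

4.37%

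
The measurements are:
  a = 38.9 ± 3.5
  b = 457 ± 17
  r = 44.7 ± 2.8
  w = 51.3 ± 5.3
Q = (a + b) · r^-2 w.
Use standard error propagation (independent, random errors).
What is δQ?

2.11

Let u = a + b = 496. δu = √(δa² + δb²) = √(12.2 + 289) = 17.4, so δu/u = 0.0350.
Q is then a monomial in u, r, w:
δQ/Q = √((δu/u)² + (-2·δr/r)² + (1·δw/w)²) = √(0.00123 + 0.0157 + 0.0107) = 0.166
Q = 12.7, so δQ = 0.166 × 12.7 = 2.11.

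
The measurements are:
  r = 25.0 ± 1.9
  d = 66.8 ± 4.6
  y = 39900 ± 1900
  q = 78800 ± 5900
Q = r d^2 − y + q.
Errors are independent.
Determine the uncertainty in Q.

18600

Let p = r·d^2 = 1.12e+05. δp/p = √((1·δr/r)² + (2·δd/d)²) = √(0.00578 + 0.0190) = 0.157, so δp = 17500.
Q = p − y + q: δQ = √(δp² + δy² + δq²) = √(3.08e+08 + 3.61e+06 + 3.48e+07) = 18600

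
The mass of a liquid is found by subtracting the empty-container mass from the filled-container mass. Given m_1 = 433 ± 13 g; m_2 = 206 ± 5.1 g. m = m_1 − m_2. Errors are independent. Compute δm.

For a sum/difference, combine absolute errors in quadrature:
  (δm_1)² = 169;  (δm_2)² = 26.0
δm = √(195) = 14.0 g

14.0 g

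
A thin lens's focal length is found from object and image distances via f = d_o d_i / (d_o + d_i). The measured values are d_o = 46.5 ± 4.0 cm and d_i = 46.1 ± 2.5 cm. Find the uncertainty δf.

∂f/∂d_o = (d_i/(d_o+d_i))² = 0.248;  ∂f/∂d_i = (d_o/(d_o+d_i))² = 0.252
δf = √((∂f/∂d_o · δd_o)² + (∂f/∂d_i · δd_i)²) = √(0.983 + 0.397) = 1.17 cm

1.17 cm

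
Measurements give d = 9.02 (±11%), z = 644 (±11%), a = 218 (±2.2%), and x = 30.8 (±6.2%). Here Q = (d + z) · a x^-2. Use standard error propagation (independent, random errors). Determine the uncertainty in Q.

Let u = d + z = 653. δu = √(δd² + δz²) = √(0.984 + 5020) = 70.8, so δu/u = 0.108.
Q is then a monomial in u, a, x:
δQ/Q = √((δu/u)² + (1·δa/a)² + (-2·δx/x)²) = √(0.0118 + 0.000484 + 0.0154) = 0.166
Q = 150, so δQ = 0.166 × 150 = 24.9.

24.9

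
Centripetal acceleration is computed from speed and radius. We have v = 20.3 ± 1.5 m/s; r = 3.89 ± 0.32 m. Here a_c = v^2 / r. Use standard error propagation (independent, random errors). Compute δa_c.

17.9 m/s^2

a_c is a product of powers, so relative uncertainties combine in quadrature:
  (2·δv/v)² = (2×0.0739)² = 0.0218;  (-1·δr/r)² = (-1×0.0823)² = 0.00677
δa_c/a_c = √(0.0286) = 0.169
a_c = 106 m/s^2, so δa_c = 0.169 × 106 = 17.9 m/s^2.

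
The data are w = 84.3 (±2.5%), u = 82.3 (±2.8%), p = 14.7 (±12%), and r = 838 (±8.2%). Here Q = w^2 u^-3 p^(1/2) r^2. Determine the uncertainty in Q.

6870

Each factor contributes (exponent × relative error)² to (δQ/Q)²:
  (2·δw/w)² = (2×0.0250)² = 0.00250;  (-3·δu/u)² = (-3×0.0280)² = 0.00706;  (½·δp/p)² = (0.5×0.120)² = 0.00360;  (2·δr/r)² = (2×0.0820)² = 0.0269
δQ/Q = √(0.0401) = 0.200
Q = 34300, so δQ = 0.200 × 34300 = 6870.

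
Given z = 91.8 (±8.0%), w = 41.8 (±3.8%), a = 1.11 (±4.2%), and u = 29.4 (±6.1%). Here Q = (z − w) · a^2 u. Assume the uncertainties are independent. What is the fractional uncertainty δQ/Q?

Let h = z − w = 50.0. δh = √(δz² + δw²) = √(53.9 + 2.52) = 7.51, so δh/h = 0.150.
Q is then a monomial in h, a, u:
δQ/Q = √((δh/h)² + (2·δa/a)² + (1·δu/u)²) = √(0.0226 + 0.00706 + 0.00372) = 0.183

0.183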